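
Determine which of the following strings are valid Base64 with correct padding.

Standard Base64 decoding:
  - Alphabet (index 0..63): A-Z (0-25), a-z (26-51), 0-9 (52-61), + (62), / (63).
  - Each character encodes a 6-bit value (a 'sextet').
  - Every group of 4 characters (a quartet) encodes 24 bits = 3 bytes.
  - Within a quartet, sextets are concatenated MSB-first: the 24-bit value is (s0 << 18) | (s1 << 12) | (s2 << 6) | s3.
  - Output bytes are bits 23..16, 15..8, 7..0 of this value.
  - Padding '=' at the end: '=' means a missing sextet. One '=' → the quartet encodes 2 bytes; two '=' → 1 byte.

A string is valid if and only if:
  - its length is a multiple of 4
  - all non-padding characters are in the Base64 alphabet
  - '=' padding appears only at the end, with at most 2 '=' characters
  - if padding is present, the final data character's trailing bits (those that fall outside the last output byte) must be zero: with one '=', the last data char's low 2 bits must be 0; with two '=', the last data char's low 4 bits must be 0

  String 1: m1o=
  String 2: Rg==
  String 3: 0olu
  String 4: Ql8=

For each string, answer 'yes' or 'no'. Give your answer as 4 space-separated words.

String 1: 'm1o=' → valid
String 2: 'Rg==' → valid
String 3: '0olu' → valid
String 4: 'Ql8=' → valid

Answer: yes yes yes yes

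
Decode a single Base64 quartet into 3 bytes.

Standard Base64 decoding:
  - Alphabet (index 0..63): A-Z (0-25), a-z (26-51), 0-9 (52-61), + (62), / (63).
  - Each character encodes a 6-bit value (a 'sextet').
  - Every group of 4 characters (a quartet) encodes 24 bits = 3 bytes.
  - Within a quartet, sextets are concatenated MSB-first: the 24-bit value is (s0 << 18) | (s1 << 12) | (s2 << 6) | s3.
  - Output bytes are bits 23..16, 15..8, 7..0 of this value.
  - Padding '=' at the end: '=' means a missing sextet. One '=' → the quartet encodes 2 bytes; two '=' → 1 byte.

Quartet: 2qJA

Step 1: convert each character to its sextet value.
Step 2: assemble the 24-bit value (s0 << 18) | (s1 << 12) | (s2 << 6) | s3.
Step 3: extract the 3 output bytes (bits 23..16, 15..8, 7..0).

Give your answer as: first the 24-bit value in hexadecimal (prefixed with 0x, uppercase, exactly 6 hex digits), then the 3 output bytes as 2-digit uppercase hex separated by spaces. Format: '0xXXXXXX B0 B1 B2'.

Answer: 0xDAA240 DA A2 40

Derivation:
Sextets: 2=54, q=42, J=9, A=0
24-bit: (54<<18) | (42<<12) | (9<<6) | 0
      = 0xD80000 | 0x02A000 | 0x000240 | 0x000000
      = 0xDAA240
Bytes: (v>>16)&0xFF=DA, (v>>8)&0xFF=A2, v&0xFF=40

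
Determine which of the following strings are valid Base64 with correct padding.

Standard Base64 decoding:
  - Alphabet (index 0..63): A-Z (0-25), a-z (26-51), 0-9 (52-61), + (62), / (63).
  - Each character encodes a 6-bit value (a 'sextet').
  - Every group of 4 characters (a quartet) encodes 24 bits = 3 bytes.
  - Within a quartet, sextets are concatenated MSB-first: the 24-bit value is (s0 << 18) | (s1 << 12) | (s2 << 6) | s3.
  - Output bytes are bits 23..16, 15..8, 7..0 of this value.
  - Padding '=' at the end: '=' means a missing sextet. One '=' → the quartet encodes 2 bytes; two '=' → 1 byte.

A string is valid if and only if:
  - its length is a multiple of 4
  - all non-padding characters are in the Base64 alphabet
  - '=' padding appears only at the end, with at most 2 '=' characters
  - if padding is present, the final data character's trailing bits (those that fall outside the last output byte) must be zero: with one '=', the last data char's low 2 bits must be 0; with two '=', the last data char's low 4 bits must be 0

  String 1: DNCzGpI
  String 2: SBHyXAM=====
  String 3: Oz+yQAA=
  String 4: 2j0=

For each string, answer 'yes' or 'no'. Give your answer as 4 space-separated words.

String 1: 'DNCzGpI' → invalid (len=7 not mult of 4)
String 2: 'SBHyXAM=====' → invalid (5 pad chars (max 2))
String 3: 'Oz+yQAA=' → valid
String 4: '2j0=' → valid

Answer: no no yes yes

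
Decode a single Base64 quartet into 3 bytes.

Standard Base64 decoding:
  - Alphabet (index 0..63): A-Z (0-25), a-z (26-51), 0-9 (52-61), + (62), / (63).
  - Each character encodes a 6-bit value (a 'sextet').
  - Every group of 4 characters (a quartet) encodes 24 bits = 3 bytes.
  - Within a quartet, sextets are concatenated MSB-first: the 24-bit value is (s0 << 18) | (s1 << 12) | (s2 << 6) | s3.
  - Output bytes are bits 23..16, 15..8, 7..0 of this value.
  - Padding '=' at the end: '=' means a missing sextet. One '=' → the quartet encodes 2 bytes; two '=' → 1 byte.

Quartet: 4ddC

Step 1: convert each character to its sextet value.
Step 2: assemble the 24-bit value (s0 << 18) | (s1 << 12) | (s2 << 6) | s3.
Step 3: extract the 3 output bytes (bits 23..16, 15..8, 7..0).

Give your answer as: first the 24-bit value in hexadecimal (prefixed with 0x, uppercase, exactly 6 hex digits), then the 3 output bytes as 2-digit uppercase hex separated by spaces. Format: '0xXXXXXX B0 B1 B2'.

Answer: 0xE1D742 E1 D7 42

Derivation:
Sextets: 4=56, d=29, d=29, C=2
24-bit: (56<<18) | (29<<12) | (29<<6) | 2
      = 0xE00000 | 0x01D000 | 0x000740 | 0x000002
      = 0xE1D742
Bytes: (v>>16)&0xFF=E1, (v>>8)&0xFF=D7, v&0xFF=42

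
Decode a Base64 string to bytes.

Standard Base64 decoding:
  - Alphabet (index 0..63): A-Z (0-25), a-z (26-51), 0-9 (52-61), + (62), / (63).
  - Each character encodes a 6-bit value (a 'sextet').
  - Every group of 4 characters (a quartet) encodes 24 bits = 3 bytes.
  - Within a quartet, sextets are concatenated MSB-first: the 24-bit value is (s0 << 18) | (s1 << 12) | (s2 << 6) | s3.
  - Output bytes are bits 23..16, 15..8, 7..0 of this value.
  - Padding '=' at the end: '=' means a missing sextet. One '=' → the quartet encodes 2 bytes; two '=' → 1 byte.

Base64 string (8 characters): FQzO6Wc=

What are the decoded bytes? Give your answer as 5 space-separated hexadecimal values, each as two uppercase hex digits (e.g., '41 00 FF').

After char 0 ('F'=5): chars_in_quartet=1 acc=0x5 bytes_emitted=0
After char 1 ('Q'=16): chars_in_quartet=2 acc=0x150 bytes_emitted=0
After char 2 ('z'=51): chars_in_quartet=3 acc=0x5433 bytes_emitted=0
After char 3 ('O'=14): chars_in_quartet=4 acc=0x150CCE -> emit 15 0C CE, reset; bytes_emitted=3
After char 4 ('6'=58): chars_in_quartet=1 acc=0x3A bytes_emitted=3
After char 5 ('W'=22): chars_in_quartet=2 acc=0xE96 bytes_emitted=3
After char 6 ('c'=28): chars_in_quartet=3 acc=0x3A59C bytes_emitted=3
Padding '=': partial quartet acc=0x3A59C -> emit E9 67; bytes_emitted=5

Answer: 15 0C CE E9 67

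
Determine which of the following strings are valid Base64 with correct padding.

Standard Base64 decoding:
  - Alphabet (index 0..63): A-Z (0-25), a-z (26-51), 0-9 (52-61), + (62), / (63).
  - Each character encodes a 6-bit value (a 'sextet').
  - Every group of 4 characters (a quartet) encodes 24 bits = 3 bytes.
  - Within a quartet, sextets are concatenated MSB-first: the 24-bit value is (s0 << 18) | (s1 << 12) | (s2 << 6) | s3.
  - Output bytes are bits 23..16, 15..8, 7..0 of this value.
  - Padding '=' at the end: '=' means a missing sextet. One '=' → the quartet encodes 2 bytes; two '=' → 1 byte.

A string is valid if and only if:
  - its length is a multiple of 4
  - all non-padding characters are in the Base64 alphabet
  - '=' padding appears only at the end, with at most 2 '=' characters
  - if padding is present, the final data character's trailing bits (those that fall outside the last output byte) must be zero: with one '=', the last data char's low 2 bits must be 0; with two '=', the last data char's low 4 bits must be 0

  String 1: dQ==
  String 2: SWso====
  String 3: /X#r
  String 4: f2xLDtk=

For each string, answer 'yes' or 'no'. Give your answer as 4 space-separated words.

String 1: 'dQ==' → valid
String 2: 'SWso====' → invalid (4 pad chars (max 2))
String 3: '/X#r' → invalid (bad char(s): ['#'])
String 4: 'f2xLDtk=' → valid

Answer: yes no no yes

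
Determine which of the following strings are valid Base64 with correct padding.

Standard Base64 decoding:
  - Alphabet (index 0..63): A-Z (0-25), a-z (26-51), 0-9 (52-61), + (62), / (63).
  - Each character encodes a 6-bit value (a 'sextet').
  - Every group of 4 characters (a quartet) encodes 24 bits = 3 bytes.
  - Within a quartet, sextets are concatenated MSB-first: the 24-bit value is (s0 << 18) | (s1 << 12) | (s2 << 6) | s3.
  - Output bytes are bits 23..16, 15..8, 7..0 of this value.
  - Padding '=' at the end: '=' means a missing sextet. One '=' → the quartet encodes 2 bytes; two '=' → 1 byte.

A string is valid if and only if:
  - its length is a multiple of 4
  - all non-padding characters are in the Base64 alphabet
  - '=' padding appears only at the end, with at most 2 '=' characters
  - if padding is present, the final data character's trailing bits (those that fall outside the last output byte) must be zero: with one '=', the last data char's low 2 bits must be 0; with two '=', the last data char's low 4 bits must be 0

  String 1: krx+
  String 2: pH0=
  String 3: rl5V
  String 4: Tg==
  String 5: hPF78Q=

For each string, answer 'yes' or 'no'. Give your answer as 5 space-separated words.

Answer: yes yes yes yes no

Derivation:
String 1: 'krx+' → valid
String 2: 'pH0=' → valid
String 3: 'rl5V' → valid
String 4: 'Tg==' → valid
String 5: 'hPF78Q=' → invalid (len=7 not mult of 4)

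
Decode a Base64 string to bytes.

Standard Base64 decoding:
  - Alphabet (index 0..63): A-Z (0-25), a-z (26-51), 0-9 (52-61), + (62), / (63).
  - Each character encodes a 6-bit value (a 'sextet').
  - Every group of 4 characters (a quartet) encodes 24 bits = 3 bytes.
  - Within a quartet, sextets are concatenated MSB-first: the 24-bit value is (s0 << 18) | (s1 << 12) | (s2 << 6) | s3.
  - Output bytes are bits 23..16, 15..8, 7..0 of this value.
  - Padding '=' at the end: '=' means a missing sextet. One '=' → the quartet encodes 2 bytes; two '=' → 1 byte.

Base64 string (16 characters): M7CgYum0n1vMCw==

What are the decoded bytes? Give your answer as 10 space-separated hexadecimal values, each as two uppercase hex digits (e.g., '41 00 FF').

After char 0 ('M'=12): chars_in_quartet=1 acc=0xC bytes_emitted=0
After char 1 ('7'=59): chars_in_quartet=2 acc=0x33B bytes_emitted=0
After char 2 ('C'=2): chars_in_quartet=3 acc=0xCEC2 bytes_emitted=0
After char 3 ('g'=32): chars_in_quartet=4 acc=0x33B0A0 -> emit 33 B0 A0, reset; bytes_emitted=3
After char 4 ('Y'=24): chars_in_quartet=1 acc=0x18 bytes_emitted=3
After char 5 ('u'=46): chars_in_quartet=2 acc=0x62E bytes_emitted=3
After char 6 ('m'=38): chars_in_quartet=3 acc=0x18BA6 bytes_emitted=3
After char 7 ('0'=52): chars_in_quartet=4 acc=0x62E9B4 -> emit 62 E9 B4, reset; bytes_emitted=6
After char 8 ('n'=39): chars_in_quartet=1 acc=0x27 bytes_emitted=6
After char 9 ('1'=53): chars_in_quartet=2 acc=0x9F5 bytes_emitted=6
After char 10 ('v'=47): chars_in_quartet=3 acc=0x27D6F bytes_emitted=6
After char 11 ('M'=12): chars_in_quartet=4 acc=0x9F5BCC -> emit 9F 5B CC, reset; bytes_emitted=9
After char 12 ('C'=2): chars_in_quartet=1 acc=0x2 bytes_emitted=9
After char 13 ('w'=48): chars_in_quartet=2 acc=0xB0 bytes_emitted=9
Padding '==': partial quartet acc=0xB0 -> emit 0B; bytes_emitted=10

Answer: 33 B0 A0 62 E9 B4 9F 5B CC 0B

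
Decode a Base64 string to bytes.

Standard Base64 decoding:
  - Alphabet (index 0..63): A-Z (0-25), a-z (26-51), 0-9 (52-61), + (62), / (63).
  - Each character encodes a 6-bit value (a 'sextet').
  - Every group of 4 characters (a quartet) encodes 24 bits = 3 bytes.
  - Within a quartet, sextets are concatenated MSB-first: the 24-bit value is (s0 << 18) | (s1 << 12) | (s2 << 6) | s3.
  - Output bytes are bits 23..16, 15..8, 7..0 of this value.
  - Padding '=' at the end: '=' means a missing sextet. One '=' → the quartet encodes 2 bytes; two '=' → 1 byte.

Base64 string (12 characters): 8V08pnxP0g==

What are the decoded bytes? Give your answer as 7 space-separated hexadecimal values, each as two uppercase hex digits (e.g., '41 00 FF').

Answer: F1 5D 3C A6 7C 4F D2

Derivation:
After char 0 ('8'=60): chars_in_quartet=1 acc=0x3C bytes_emitted=0
After char 1 ('V'=21): chars_in_quartet=2 acc=0xF15 bytes_emitted=0
After char 2 ('0'=52): chars_in_quartet=3 acc=0x3C574 bytes_emitted=0
After char 3 ('8'=60): chars_in_quartet=4 acc=0xF15D3C -> emit F1 5D 3C, reset; bytes_emitted=3
After char 4 ('p'=41): chars_in_quartet=1 acc=0x29 bytes_emitted=3
After char 5 ('n'=39): chars_in_quartet=2 acc=0xA67 bytes_emitted=3
After char 6 ('x'=49): chars_in_quartet=3 acc=0x299F1 bytes_emitted=3
After char 7 ('P'=15): chars_in_quartet=4 acc=0xA67C4F -> emit A6 7C 4F, reset; bytes_emitted=6
After char 8 ('0'=52): chars_in_quartet=1 acc=0x34 bytes_emitted=6
After char 9 ('g'=32): chars_in_quartet=2 acc=0xD20 bytes_emitted=6
Padding '==': partial quartet acc=0xD20 -> emit D2; bytes_emitted=7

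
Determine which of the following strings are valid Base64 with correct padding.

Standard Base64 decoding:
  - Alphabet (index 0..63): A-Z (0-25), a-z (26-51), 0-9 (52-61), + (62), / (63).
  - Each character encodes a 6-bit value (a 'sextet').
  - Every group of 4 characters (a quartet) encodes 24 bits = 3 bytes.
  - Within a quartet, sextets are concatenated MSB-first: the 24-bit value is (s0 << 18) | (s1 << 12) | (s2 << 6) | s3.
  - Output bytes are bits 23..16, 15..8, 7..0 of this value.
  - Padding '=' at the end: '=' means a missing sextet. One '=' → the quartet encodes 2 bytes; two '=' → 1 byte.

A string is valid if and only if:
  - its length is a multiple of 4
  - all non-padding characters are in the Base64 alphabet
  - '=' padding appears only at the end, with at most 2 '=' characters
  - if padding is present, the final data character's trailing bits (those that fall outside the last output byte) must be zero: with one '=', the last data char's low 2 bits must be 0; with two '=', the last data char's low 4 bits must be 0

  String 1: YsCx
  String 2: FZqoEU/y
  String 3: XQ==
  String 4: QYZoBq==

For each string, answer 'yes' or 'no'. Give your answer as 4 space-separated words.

Answer: yes yes yes no

Derivation:
String 1: 'YsCx' → valid
String 2: 'FZqoEU/y' → valid
String 3: 'XQ==' → valid
String 4: 'QYZoBq==' → invalid (bad trailing bits)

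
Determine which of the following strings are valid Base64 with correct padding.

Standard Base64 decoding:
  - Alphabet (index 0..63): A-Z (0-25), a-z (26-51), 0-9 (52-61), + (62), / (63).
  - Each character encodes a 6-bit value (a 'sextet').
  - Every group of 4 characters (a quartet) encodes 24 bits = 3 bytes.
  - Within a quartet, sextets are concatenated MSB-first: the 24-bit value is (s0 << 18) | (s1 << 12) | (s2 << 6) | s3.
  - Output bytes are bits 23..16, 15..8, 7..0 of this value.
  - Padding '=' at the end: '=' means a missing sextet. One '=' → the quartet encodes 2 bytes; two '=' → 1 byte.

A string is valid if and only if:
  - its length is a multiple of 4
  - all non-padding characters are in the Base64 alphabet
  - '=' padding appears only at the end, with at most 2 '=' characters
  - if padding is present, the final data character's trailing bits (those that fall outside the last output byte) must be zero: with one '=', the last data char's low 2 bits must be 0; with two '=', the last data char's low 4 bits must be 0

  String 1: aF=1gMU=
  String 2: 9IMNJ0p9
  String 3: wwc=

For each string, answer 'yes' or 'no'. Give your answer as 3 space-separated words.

String 1: 'aF=1gMU=' → invalid (bad char(s): ['=']; '=' in middle)
String 2: '9IMNJ0p9' → valid
String 3: 'wwc=' → valid

Answer: no yes yes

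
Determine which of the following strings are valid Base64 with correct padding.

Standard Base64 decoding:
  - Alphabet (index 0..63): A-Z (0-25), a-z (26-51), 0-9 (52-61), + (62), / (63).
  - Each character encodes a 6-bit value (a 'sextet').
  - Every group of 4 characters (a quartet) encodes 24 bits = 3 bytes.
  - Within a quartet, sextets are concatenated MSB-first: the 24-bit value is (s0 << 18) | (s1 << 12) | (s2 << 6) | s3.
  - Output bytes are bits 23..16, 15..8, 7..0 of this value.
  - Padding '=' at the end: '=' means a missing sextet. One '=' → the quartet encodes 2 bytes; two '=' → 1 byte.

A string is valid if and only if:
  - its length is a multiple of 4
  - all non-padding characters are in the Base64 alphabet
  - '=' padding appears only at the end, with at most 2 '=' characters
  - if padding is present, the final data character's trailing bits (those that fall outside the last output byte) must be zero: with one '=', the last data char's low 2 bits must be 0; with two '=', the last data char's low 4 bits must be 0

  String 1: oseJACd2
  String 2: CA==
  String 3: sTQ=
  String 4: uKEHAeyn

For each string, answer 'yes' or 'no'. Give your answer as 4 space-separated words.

String 1: 'oseJACd2' → valid
String 2: 'CA==' → valid
String 3: 'sTQ=' → valid
String 4: 'uKEHAeyn' → valid

Answer: yes yes yes yes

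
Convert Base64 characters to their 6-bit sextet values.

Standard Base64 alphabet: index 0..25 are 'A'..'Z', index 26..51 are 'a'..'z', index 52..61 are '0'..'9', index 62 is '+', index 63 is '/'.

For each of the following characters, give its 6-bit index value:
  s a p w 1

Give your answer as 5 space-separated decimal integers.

Answer: 44 26 41 48 53

Derivation:
's': a..z range, 26 + ord('s') − ord('a') = 44
'a': a..z range, 26 + ord('a') − ord('a') = 26
'p': a..z range, 26 + ord('p') − ord('a') = 41
'w': a..z range, 26 + ord('w') − ord('a') = 48
'1': 0..9 range, 52 + ord('1') − ord('0') = 53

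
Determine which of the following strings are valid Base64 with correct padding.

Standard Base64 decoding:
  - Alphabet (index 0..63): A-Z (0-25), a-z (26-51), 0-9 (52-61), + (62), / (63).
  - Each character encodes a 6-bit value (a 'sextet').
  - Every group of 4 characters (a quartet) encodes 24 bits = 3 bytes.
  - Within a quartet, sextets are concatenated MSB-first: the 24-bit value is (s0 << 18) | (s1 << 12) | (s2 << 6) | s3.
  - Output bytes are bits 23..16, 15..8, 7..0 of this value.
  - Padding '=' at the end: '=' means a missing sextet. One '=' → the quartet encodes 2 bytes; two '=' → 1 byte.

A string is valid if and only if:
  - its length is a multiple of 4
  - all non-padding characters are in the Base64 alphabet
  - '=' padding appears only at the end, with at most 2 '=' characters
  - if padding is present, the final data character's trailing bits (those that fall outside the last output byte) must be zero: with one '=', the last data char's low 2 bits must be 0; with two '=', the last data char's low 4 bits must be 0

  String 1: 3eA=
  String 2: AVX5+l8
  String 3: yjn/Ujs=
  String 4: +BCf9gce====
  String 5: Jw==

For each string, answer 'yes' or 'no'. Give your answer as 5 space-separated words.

String 1: '3eA=' → valid
String 2: 'AVX5+l8' → invalid (len=7 not mult of 4)
String 3: 'yjn/Ujs=' → valid
String 4: '+BCf9gce====' → invalid (4 pad chars (max 2))
String 5: 'Jw==' → valid

Answer: yes no yes no yes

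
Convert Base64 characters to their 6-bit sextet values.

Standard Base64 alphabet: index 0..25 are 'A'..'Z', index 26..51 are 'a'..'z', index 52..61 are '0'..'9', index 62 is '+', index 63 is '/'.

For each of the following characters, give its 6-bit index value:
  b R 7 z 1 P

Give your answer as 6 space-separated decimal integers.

'b': a..z range, 26 + ord('b') − ord('a') = 27
'R': A..Z range, ord('R') − ord('A') = 17
'7': 0..9 range, 52 + ord('7') − ord('0') = 59
'z': a..z range, 26 + ord('z') − ord('a') = 51
'1': 0..9 range, 52 + ord('1') − ord('0') = 53
'P': A..Z range, ord('P') − ord('A') = 15

Answer: 27 17 59 51 53 15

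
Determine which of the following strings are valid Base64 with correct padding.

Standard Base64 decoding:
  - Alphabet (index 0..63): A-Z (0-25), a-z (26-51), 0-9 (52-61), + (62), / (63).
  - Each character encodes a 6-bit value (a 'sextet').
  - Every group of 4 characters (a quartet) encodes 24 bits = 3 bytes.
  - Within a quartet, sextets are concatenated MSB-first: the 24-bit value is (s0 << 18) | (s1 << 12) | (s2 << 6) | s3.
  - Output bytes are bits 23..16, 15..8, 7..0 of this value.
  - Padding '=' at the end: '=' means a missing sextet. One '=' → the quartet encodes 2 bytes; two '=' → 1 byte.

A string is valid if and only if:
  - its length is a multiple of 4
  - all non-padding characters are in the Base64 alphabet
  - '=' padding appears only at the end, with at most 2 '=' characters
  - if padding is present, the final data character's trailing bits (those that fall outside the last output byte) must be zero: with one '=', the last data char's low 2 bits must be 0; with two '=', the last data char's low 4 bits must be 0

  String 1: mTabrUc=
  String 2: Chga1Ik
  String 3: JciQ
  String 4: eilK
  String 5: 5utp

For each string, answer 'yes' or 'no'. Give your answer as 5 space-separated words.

String 1: 'mTabrUc=' → valid
String 2: 'Chga1Ik' → invalid (len=7 not mult of 4)
String 3: 'JciQ' → valid
String 4: 'eilK' → valid
String 5: '5utp' → valid

Answer: yes no yes yes yes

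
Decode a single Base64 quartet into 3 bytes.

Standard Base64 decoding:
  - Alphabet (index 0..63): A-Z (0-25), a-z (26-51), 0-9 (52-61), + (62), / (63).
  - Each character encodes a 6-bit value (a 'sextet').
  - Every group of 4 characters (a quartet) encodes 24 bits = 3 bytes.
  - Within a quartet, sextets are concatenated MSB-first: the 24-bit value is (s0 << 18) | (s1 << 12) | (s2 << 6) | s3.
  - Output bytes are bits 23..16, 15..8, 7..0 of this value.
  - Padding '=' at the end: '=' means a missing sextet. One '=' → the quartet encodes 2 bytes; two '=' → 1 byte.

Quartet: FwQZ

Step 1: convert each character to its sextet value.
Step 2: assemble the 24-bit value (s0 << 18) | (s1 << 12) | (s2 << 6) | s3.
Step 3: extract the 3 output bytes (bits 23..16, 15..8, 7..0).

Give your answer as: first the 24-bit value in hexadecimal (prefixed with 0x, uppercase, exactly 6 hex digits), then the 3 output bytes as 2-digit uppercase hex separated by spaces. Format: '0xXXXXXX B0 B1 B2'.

Sextets: F=5, w=48, Q=16, Z=25
24-bit: (5<<18) | (48<<12) | (16<<6) | 25
      = 0x140000 | 0x030000 | 0x000400 | 0x000019
      = 0x170419
Bytes: (v>>16)&0xFF=17, (v>>8)&0xFF=04, v&0xFF=19

Answer: 0x170419 17 04 19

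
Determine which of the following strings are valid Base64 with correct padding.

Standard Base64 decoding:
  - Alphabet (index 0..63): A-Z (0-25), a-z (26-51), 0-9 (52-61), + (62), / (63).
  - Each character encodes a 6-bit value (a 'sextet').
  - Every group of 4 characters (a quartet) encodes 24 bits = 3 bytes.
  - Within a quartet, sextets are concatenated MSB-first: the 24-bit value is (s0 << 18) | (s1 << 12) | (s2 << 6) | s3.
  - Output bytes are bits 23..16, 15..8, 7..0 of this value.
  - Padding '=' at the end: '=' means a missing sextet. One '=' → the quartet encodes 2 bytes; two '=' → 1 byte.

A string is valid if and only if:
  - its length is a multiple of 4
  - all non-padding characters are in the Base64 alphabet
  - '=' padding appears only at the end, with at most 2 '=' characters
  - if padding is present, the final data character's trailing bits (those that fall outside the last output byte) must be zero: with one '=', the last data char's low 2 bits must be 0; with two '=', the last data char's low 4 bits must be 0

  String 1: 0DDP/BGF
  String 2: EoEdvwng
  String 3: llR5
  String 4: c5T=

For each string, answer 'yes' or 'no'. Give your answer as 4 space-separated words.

String 1: '0DDP/BGF' → valid
String 2: 'EoEdvwng' → valid
String 3: 'llR5' → valid
String 4: 'c5T=' → invalid (bad trailing bits)

Answer: yes yes yes no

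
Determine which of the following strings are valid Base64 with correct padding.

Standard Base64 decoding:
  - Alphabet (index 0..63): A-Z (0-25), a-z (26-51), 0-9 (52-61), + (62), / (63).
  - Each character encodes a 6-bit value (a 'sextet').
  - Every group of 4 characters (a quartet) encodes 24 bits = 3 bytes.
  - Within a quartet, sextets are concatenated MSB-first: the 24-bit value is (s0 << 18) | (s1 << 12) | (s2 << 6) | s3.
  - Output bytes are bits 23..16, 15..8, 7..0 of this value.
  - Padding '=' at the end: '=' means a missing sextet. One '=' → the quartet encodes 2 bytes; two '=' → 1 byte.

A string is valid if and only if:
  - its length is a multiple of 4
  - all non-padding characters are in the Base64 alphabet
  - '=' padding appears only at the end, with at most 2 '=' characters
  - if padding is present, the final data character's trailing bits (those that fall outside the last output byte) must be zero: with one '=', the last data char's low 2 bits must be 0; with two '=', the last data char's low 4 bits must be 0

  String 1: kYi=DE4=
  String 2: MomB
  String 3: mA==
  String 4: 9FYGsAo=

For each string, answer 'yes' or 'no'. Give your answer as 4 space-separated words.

Answer: no yes yes yes

Derivation:
String 1: 'kYi=DE4=' → invalid (bad char(s): ['=']; '=' in middle)
String 2: 'MomB' → valid
String 3: 'mA==' → valid
String 4: '9FYGsAo=' → valid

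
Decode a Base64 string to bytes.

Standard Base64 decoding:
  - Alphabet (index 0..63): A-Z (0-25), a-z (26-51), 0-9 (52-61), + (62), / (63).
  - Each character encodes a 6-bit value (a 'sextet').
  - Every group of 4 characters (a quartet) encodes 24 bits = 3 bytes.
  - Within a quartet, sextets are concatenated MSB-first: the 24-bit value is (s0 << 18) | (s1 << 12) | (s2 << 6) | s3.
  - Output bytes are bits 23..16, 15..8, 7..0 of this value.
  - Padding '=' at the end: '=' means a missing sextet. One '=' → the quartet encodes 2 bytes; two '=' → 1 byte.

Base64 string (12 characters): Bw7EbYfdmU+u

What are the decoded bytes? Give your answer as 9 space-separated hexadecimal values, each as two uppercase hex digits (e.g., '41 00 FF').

Answer: 07 0E C4 6D 87 DD 99 4F AE

Derivation:
After char 0 ('B'=1): chars_in_quartet=1 acc=0x1 bytes_emitted=0
After char 1 ('w'=48): chars_in_quartet=2 acc=0x70 bytes_emitted=0
After char 2 ('7'=59): chars_in_quartet=3 acc=0x1C3B bytes_emitted=0
After char 3 ('E'=4): chars_in_quartet=4 acc=0x70EC4 -> emit 07 0E C4, reset; bytes_emitted=3
After char 4 ('b'=27): chars_in_quartet=1 acc=0x1B bytes_emitted=3
After char 5 ('Y'=24): chars_in_quartet=2 acc=0x6D8 bytes_emitted=3
After char 6 ('f'=31): chars_in_quartet=3 acc=0x1B61F bytes_emitted=3
After char 7 ('d'=29): chars_in_quartet=4 acc=0x6D87DD -> emit 6D 87 DD, reset; bytes_emitted=6
After char 8 ('m'=38): chars_in_quartet=1 acc=0x26 bytes_emitted=6
After char 9 ('U'=20): chars_in_quartet=2 acc=0x994 bytes_emitted=6
After char 10 ('+'=62): chars_in_quartet=3 acc=0x2653E bytes_emitted=6
After char 11 ('u'=46): chars_in_quartet=4 acc=0x994FAE -> emit 99 4F AE, reset; bytes_emitted=9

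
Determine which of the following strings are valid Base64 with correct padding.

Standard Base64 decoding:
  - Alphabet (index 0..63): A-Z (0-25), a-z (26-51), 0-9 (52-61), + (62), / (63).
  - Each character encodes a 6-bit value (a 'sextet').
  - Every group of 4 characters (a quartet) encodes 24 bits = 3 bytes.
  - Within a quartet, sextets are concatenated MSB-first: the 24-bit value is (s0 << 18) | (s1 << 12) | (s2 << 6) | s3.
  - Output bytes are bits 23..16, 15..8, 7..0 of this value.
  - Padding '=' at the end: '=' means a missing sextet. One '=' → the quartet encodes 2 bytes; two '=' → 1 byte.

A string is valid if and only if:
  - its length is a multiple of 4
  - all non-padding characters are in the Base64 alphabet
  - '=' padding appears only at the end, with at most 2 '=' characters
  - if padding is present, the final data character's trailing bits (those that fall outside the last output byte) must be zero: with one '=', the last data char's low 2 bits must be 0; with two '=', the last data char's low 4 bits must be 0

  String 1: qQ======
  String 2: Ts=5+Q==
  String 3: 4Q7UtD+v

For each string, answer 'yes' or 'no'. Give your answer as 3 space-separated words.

Answer: no no yes

Derivation:
String 1: 'qQ======' → invalid (6 pad chars (max 2))
String 2: 'Ts=5+Q==' → invalid (bad char(s): ['=']; '=' in middle)
String 3: '4Q7UtD+v' → valid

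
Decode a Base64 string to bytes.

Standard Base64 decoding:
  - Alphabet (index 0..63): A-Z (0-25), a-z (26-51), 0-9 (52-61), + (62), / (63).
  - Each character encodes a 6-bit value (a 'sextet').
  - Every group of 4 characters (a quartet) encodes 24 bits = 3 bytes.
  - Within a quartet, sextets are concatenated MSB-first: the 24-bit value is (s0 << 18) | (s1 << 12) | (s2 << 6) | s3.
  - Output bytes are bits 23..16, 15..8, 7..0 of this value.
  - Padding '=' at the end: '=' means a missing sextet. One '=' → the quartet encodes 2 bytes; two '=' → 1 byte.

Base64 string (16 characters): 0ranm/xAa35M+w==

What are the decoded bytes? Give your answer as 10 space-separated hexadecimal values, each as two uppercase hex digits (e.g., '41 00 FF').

Answer: D2 B6 A7 9B FC 40 6B 7E 4C FB

Derivation:
After char 0 ('0'=52): chars_in_quartet=1 acc=0x34 bytes_emitted=0
After char 1 ('r'=43): chars_in_quartet=2 acc=0xD2B bytes_emitted=0
After char 2 ('a'=26): chars_in_quartet=3 acc=0x34ADA bytes_emitted=0
After char 3 ('n'=39): chars_in_quartet=4 acc=0xD2B6A7 -> emit D2 B6 A7, reset; bytes_emitted=3
After char 4 ('m'=38): chars_in_quartet=1 acc=0x26 bytes_emitted=3
After char 5 ('/'=63): chars_in_quartet=2 acc=0x9BF bytes_emitted=3
After char 6 ('x'=49): chars_in_quartet=3 acc=0x26FF1 bytes_emitted=3
After char 7 ('A'=0): chars_in_quartet=4 acc=0x9BFC40 -> emit 9B FC 40, reset; bytes_emitted=6
After char 8 ('a'=26): chars_in_quartet=1 acc=0x1A bytes_emitted=6
After char 9 ('3'=55): chars_in_quartet=2 acc=0x6B7 bytes_emitted=6
After char 10 ('5'=57): chars_in_quartet=3 acc=0x1ADF9 bytes_emitted=6
After char 11 ('M'=12): chars_in_quartet=4 acc=0x6B7E4C -> emit 6B 7E 4C, reset; bytes_emitted=9
After char 12 ('+'=62): chars_in_quartet=1 acc=0x3E bytes_emitted=9
After char 13 ('w'=48): chars_in_quartet=2 acc=0xFB0 bytes_emitted=9
Padding '==': partial quartet acc=0xFB0 -> emit FB; bytes_emitted=10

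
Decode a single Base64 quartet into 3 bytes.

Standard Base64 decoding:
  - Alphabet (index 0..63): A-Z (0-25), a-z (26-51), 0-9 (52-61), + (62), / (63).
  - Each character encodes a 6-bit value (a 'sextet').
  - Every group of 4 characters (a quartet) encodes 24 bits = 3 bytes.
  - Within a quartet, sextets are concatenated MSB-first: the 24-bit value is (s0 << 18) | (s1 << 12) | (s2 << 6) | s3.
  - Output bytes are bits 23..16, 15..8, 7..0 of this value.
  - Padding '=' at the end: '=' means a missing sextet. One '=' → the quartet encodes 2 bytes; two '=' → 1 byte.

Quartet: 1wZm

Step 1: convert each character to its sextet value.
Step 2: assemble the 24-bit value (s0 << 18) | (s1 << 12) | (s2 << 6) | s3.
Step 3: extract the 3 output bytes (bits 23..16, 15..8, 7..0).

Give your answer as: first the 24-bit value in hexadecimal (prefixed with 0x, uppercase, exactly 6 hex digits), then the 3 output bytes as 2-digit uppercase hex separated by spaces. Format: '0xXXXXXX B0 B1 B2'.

Answer: 0xD70666 D7 06 66

Derivation:
Sextets: 1=53, w=48, Z=25, m=38
24-bit: (53<<18) | (48<<12) | (25<<6) | 38
      = 0xD40000 | 0x030000 | 0x000640 | 0x000026
      = 0xD70666
Bytes: (v>>16)&0xFF=D7, (v>>8)&0xFF=06, v&0xFF=66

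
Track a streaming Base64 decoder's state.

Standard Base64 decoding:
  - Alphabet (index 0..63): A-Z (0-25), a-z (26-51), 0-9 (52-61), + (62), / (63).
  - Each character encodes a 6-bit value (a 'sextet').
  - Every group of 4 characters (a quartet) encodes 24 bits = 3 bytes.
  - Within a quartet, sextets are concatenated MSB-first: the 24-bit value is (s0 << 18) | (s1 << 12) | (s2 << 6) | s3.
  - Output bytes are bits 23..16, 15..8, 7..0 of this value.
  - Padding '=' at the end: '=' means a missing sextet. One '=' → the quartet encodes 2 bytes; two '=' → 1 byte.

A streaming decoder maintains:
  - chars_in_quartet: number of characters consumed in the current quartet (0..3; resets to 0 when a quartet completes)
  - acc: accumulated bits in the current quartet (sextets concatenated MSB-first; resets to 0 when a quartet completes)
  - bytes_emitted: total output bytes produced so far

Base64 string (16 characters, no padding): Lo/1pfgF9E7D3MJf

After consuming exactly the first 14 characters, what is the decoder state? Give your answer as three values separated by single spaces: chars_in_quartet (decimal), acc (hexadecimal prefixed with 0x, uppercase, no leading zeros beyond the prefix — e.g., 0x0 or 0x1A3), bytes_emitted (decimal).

After char 0 ('L'=11): chars_in_quartet=1 acc=0xB bytes_emitted=0
After char 1 ('o'=40): chars_in_quartet=2 acc=0x2E8 bytes_emitted=0
After char 2 ('/'=63): chars_in_quartet=3 acc=0xBA3F bytes_emitted=0
After char 3 ('1'=53): chars_in_quartet=4 acc=0x2E8FF5 -> emit 2E 8F F5, reset; bytes_emitted=3
After char 4 ('p'=41): chars_in_quartet=1 acc=0x29 bytes_emitted=3
After char 5 ('f'=31): chars_in_quartet=2 acc=0xA5F bytes_emitted=3
After char 6 ('g'=32): chars_in_quartet=3 acc=0x297E0 bytes_emitted=3
After char 7 ('F'=5): chars_in_quartet=4 acc=0xA5F805 -> emit A5 F8 05, reset; bytes_emitted=6
After char 8 ('9'=61): chars_in_quartet=1 acc=0x3D bytes_emitted=6
After char 9 ('E'=4): chars_in_quartet=2 acc=0xF44 bytes_emitted=6
After char 10 ('7'=59): chars_in_quartet=3 acc=0x3D13B bytes_emitted=6
After char 11 ('D'=3): chars_in_quartet=4 acc=0xF44EC3 -> emit F4 4E C3, reset; bytes_emitted=9
After char 12 ('3'=55): chars_in_quartet=1 acc=0x37 bytes_emitted=9
After char 13 ('M'=12): chars_in_quartet=2 acc=0xDCC bytes_emitted=9

Answer: 2 0xDCC 9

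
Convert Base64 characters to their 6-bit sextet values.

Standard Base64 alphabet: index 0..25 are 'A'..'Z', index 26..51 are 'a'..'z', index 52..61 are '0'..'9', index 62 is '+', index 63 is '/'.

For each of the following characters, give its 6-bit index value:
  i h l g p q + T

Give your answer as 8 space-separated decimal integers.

Answer: 34 33 37 32 41 42 62 19

Derivation:
'i': a..z range, 26 + ord('i') − ord('a') = 34
'h': a..z range, 26 + ord('h') − ord('a') = 33
'l': a..z range, 26 + ord('l') − ord('a') = 37
'g': a..z range, 26 + ord('g') − ord('a') = 32
'p': a..z range, 26 + ord('p') − ord('a') = 41
'q': a..z range, 26 + ord('q') − ord('a') = 42
'+': index 62
'T': A..Z range, ord('T') − ord('A') = 19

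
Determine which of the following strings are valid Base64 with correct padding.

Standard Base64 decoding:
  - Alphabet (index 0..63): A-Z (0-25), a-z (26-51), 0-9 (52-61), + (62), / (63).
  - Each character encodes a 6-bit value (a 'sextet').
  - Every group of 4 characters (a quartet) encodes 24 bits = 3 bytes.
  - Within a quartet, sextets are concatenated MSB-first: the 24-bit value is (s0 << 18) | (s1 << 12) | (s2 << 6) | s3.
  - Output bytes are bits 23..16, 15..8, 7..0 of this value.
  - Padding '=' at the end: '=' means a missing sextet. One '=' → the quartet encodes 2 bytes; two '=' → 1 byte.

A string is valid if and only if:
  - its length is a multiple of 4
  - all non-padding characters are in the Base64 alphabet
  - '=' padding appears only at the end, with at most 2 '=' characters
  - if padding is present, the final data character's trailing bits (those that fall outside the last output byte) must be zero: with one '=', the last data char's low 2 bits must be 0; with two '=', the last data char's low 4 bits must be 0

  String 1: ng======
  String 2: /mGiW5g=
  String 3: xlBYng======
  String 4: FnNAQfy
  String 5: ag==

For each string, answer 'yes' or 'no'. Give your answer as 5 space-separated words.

String 1: 'ng======' → invalid (6 pad chars (max 2))
String 2: '/mGiW5g=' → valid
String 3: 'xlBYng======' → invalid (6 pad chars (max 2))
String 4: 'FnNAQfy' → invalid (len=7 not mult of 4)
String 5: 'ag==' → valid

Answer: no yes no no yes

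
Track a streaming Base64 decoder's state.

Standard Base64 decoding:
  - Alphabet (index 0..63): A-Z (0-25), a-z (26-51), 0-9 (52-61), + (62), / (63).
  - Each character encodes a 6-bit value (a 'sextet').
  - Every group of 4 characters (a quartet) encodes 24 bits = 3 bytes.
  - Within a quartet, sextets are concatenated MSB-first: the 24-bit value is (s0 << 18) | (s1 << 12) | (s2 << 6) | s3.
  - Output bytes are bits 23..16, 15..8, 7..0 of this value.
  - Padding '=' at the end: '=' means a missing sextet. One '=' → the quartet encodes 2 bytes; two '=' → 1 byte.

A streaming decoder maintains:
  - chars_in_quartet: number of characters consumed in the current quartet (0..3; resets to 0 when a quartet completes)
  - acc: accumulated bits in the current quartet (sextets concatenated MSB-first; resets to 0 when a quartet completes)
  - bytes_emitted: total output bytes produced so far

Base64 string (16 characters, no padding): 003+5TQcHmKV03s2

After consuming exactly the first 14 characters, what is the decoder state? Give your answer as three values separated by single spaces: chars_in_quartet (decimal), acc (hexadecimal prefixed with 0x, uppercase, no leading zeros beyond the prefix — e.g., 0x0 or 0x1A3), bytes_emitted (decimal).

After char 0 ('0'=52): chars_in_quartet=1 acc=0x34 bytes_emitted=0
After char 1 ('0'=52): chars_in_quartet=2 acc=0xD34 bytes_emitted=0
After char 2 ('3'=55): chars_in_quartet=3 acc=0x34D37 bytes_emitted=0
After char 3 ('+'=62): chars_in_quartet=4 acc=0xD34DFE -> emit D3 4D FE, reset; bytes_emitted=3
After char 4 ('5'=57): chars_in_quartet=1 acc=0x39 bytes_emitted=3
After char 5 ('T'=19): chars_in_quartet=2 acc=0xE53 bytes_emitted=3
After char 6 ('Q'=16): chars_in_quartet=3 acc=0x394D0 bytes_emitted=3
After char 7 ('c'=28): chars_in_quartet=4 acc=0xE5341C -> emit E5 34 1C, reset; bytes_emitted=6
After char 8 ('H'=7): chars_in_quartet=1 acc=0x7 bytes_emitted=6
After char 9 ('m'=38): chars_in_quartet=2 acc=0x1E6 bytes_emitted=6
After char 10 ('K'=10): chars_in_quartet=3 acc=0x798A bytes_emitted=6
After char 11 ('V'=21): chars_in_quartet=4 acc=0x1E6295 -> emit 1E 62 95, reset; bytes_emitted=9
After char 12 ('0'=52): chars_in_quartet=1 acc=0x34 bytes_emitted=9
After char 13 ('3'=55): chars_in_quartet=2 acc=0xD37 bytes_emitted=9

Answer: 2 0xD37 9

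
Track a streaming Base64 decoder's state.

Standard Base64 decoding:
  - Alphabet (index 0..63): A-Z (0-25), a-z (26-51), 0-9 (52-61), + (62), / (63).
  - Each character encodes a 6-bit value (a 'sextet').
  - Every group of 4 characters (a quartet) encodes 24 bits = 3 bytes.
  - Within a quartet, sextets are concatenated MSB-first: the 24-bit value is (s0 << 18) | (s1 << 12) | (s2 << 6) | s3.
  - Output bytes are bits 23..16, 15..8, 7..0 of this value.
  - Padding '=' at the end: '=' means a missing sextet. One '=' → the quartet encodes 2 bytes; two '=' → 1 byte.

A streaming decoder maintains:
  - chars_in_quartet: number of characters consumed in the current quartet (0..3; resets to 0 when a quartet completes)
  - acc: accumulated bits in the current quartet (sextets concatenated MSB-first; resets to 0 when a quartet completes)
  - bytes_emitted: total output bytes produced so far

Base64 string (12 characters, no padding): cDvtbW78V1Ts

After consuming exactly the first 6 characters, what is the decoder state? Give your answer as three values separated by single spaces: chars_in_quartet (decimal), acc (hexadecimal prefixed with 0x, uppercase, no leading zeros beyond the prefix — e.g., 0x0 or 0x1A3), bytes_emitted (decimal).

Answer: 2 0x6D6 3

Derivation:
After char 0 ('c'=28): chars_in_quartet=1 acc=0x1C bytes_emitted=0
After char 1 ('D'=3): chars_in_quartet=2 acc=0x703 bytes_emitted=0
After char 2 ('v'=47): chars_in_quartet=3 acc=0x1C0EF bytes_emitted=0
After char 3 ('t'=45): chars_in_quartet=4 acc=0x703BED -> emit 70 3B ED, reset; bytes_emitted=3
After char 4 ('b'=27): chars_in_quartet=1 acc=0x1B bytes_emitted=3
After char 5 ('W'=22): chars_in_quartet=2 acc=0x6D6 bytes_emitted=3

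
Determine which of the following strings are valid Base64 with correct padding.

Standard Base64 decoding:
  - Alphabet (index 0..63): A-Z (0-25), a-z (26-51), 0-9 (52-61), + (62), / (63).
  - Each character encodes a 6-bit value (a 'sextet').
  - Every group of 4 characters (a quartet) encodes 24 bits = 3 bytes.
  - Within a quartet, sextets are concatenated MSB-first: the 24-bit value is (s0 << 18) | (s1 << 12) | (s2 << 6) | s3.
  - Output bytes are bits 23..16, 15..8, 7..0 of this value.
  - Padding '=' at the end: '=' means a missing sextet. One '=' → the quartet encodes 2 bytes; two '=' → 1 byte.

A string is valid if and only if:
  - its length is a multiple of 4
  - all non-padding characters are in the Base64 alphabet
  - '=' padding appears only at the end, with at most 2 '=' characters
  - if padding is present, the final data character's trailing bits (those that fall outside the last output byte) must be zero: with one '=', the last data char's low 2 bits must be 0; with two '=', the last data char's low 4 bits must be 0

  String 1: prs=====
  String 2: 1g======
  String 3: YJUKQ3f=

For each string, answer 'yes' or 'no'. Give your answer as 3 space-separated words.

Answer: no no no

Derivation:
String 1: 'prs=====' → invalid (5 pad chars (max 2))
String 2: '1g======' → invalid (6 pad chars (max 2))
String 3: 'YJUKQ3f=' → invalid (bad trailing bits)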